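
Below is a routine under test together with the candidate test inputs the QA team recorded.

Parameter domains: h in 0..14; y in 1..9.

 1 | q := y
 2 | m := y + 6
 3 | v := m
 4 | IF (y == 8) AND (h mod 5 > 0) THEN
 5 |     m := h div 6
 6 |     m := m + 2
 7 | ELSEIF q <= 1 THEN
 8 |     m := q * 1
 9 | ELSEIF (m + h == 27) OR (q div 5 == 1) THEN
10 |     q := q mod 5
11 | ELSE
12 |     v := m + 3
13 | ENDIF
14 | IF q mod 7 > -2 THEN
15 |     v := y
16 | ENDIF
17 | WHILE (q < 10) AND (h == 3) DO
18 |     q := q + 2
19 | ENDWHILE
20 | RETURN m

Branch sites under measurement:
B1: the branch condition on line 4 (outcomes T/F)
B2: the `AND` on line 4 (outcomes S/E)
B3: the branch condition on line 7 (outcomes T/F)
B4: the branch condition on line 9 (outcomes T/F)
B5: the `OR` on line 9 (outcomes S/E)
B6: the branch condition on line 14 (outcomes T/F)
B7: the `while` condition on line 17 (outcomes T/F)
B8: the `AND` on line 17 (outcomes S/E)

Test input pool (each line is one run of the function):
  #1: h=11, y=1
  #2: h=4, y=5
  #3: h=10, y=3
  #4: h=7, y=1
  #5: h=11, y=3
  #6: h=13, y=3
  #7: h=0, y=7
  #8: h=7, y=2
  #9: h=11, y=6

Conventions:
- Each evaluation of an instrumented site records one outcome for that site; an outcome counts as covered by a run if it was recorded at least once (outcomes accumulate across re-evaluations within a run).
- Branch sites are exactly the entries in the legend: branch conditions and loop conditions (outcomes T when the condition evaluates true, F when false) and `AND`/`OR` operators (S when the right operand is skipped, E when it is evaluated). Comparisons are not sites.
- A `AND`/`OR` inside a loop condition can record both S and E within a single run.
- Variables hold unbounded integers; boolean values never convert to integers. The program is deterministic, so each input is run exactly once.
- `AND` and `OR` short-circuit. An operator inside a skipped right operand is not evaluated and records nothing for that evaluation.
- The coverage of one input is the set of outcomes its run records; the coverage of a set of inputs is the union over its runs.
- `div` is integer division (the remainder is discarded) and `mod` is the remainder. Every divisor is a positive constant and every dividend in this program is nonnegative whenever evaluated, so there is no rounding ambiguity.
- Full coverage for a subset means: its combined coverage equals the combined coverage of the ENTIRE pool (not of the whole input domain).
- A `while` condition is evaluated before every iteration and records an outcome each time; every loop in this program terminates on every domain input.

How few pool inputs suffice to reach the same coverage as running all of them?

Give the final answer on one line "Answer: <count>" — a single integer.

input #1, h=11, y=1: events B2->S, B1->F, B3->T, B6->T, B8->E, B7->F; outcomes B1=F, B2=S, B3=T, B6=T, B7=F, B8=E
input #2, h=4, y=5: events B2->S, B1->F, B3->F, B5->E, B4->T, B6->T, B8->E, B7->F; outcomes B1=F, B2=S, B3=F, B4=T, B5=E, B6=T, B7=F, B8=E
input #3, h=10, y=3: events B2->S, B1->F, B3->F, B5->E, B4->F, B6->T, B8->E, B7->F; outcomes B1=F, B2=S, B3=F, B4=F, B5=E, B6=T, B7=F, B8=E
input #4, h=7, y=1: events B2->S, B1->F, B3->T, B6->T, B8->E, B7->F; outcomes B1=F, B2=S, B3=T, B6=T, B7=F, B8=E
input #5, h=11, y=3: events B2->S, B1->F, B3->F, B5->E, B4->F, B6->T, B8->E, B7->F; outcomes B1=F, B2=S, B3=F, B4=F, B5=E, B6=T, B7=F, B8=E
input #6, h=13, y=3: events B2->S, B1->F, B3->F, B5->E, B4->F, B6->T, B8->E, B7->F; outcomes B1=F, B2=S, B3=F, B4=F, B5=E, B6=T, B7=F, B8=E
input #7, h=0, y=7: events B2->S, B1->F, B3->F, B5->E, B4->T, B6->T, B8->E, B7->F; outcomes B1=F, B2=S, B3=F, B4=T, B5=E, B6=T, B7=F, B8=E
input #8, h=7, y=2: events B2->S, B1->F, B3->F, B5->E, B4->F, B6->T, B8->E, B7->F; outcomes B1=F, B2=S, B3=F, B4=F, B5=E, B6=T, B7=F, B8=E
input #9, h=11, y=6: events B2->S, B1->F, B3->F, B5->E, B4->T, B6->T, B8->E, B7->F; outcomes B1=F, B2=S, B3=F, B4=T, B5=E, B6=T, B7=F, B8=E
union over all inputs: B1=F, B2=S, B3=T, B3=F, B4=T, B4=F, B5=E, B6=T, B7=F, B8=E (10 outcomes)
checked all size-1 subsets: none covers 10 outcomes (max 8/10)
checked all size-2 subsets: none covers 10 outcomes (max 9/10)
inputs {1, 2, 3} (size 3) cover everything; no size-3 subset with a lexicographically smaller index list covers all 10

Answer: 3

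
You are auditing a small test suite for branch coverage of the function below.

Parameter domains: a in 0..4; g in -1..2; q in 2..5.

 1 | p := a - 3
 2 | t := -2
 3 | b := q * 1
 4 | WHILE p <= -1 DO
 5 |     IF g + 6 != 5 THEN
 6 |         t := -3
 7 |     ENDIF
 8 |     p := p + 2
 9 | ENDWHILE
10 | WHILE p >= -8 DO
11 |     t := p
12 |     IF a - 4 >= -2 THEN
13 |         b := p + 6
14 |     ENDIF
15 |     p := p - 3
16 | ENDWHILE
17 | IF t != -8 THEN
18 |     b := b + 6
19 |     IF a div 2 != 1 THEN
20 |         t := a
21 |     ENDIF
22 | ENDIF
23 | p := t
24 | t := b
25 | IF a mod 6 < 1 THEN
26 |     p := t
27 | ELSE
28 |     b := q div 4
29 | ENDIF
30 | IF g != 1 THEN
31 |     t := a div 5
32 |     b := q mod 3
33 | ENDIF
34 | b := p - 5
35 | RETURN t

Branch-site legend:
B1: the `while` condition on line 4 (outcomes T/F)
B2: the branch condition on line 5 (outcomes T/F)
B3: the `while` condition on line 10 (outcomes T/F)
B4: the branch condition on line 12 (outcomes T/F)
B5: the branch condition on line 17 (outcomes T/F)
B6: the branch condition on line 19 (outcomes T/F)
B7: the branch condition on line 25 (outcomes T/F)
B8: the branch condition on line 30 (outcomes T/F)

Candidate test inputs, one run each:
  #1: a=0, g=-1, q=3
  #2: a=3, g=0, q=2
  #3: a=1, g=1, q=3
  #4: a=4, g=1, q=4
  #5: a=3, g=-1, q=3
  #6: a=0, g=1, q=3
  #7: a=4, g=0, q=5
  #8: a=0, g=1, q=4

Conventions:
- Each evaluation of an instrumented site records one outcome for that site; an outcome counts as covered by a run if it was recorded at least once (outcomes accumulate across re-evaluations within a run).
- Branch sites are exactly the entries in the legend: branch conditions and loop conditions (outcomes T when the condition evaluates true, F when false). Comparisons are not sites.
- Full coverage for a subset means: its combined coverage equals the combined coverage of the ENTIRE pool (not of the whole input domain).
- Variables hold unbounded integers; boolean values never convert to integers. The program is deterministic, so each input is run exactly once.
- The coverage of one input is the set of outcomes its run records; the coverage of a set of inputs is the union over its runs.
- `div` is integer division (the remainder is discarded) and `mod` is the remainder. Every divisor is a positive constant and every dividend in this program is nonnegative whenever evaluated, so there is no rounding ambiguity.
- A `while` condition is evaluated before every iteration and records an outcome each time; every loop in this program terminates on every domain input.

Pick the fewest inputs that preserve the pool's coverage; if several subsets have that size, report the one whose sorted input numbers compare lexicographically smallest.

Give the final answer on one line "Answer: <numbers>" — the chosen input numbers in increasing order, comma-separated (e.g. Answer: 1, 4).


input #1, a=0, g=-1, q=3: events B1->T, B2->F, B1->T, B2->F, B1->F, B3->T, B4->F, B3->T, B4->F, B3->T, B4->F, B3->T, B4->F, B3->F, ...; outcomes B1=T, B1=F, B2=F, B3=T, B3=F, B4=F, B5=F, B7=T, B8=T
input #2, a=3, g=0, q=2: events B1->F, B3->T, B4->T, B3->T, B4->T, B3->T, B4->T, B3->F, B5->T, B6->F, B7->F, B8->T; outcomes B1=F, B3=T, B3=F, B4=T, B5=T, B6=F, B7=F, B8=T
input #3, a=1, g=1, q=3: events B1->T, B2->T, B1->F, B3->T, B4->F, B3->T, B4->F, B3->T, B4->F, B3->F, B5->T, B6->T, B7->F, B8->F; outcomes B1=T, B1=F, B2=T, B3=T, B3=F, B4=F, B5=T, B6=T, B7=F, B8=F
input #4, a=4, g=1, q=4: events B1->F, B3->T, B4->T, B3->T, B4->T, B3->T, B4->T, B3->T, B4->T, B3->F, B5->F, B7->F, B8->F; outcomes B1=F, B3=T, B3=F, B4=T, B5=F, B7=F, B8=F
input #5, a=3, g=-1, q=3: events B1->F, B3->T, B4->T, B3->T, B4->T, B3->T, B4->T, B3->F, B5->T, B6->F, B7->F, B8->T; outcomes B1=F, B3=T, B3=F, B4=T, B5=T, B6=F, B7=F, B8=T
input #6, a=0, g=1, q=3: events B1->T, B2->T, B1->T, B2->T, B1->F, B3->T, B4->F, B3->T, B4->F, B3->T, B4->F, B3->T, B4->F, B3->F, ...; outcomes B1=T, B1=F, B2=T, B3=T, B3=F, B4=F, B5=F, B7=T, B8=F
input #7, a=4, g=0, q=5: events B1->F, B3->T, B4->T, B3->T, B4->T, B3->T, B4->T, B3->T, B4->T, B3->F, B5->F, B7->F, B8->T; outcomes B1=F, B3=T, B3=F, B4=T, B5=F, B7=F, B8=T
input #8, a=0, g=1, q=4: events B1->T, B2->T, B1->T, B2->T, B1->F, B3->T, B4->F, B3->T, B4->F, B3->T, B4->F, B3->T, B4->F, B3->F, ...; outcomes B1=T, B1=F, B2=T, B3=T, B3=F, B4=F, B5=F, B7=T, B8=F
union over all inputs: B1=T, B1=F, B2=T, B2=F, B3=T, B3=F, B4=T, B4=F, B5=T, B5=F, B6=T, B6=F, B7=T, B7=F, B8=T, B8=F (16 outcomes)
every size-1 subset falls short of the 16 outcomes (best: 10/16)
every size-2 subset falls short of the 16 outcomes (best: 14/16)
at size 3, {1, 2, 3} reaches all 16 outcomes; every lexicographically earlier size-3 subset fails
Answer: 1, 2, 3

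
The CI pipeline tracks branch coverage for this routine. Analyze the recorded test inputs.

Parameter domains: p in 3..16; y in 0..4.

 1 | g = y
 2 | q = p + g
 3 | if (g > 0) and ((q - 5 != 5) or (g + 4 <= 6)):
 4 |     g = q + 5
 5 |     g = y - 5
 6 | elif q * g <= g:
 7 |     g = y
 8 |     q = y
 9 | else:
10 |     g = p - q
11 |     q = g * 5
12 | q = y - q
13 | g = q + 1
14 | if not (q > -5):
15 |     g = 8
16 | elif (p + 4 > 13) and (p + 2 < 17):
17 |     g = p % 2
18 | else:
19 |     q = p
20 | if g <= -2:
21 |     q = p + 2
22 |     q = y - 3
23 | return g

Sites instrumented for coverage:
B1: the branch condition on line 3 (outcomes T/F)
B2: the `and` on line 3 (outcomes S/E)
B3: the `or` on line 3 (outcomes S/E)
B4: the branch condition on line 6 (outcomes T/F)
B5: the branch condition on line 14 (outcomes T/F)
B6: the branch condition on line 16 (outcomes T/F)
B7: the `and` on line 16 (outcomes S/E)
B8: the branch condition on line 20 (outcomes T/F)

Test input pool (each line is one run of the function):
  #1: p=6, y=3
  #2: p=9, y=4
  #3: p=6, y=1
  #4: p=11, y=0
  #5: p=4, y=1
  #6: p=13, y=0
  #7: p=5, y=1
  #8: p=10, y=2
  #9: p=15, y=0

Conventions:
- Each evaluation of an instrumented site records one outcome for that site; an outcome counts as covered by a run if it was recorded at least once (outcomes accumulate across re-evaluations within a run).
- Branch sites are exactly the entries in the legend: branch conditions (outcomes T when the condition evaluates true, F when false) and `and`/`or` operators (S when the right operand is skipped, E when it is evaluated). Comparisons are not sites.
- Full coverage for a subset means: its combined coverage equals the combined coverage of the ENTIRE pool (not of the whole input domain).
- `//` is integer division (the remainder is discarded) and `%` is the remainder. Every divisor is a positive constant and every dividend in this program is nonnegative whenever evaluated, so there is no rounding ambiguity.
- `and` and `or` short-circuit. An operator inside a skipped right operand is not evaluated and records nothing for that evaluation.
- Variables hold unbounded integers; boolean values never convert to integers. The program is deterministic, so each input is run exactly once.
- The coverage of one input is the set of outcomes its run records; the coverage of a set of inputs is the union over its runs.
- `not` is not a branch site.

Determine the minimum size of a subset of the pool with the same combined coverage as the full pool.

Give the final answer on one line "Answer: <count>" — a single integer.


run #1 (p=6, y=3) runs B2->E, B3->S, B1->T, B5->T, B8->F; records B1=T, B2=E, B3=S, B5=T, B8=F
run #2 (p=9, y=4) runs B2->E, B3->S, B1->T, B5->T, B8->F; records B1=T, B2=E, B3=S, B5=T, B8=F
run #3 (p=6, y=1) runs B2->E, B3->S, B1->T, B5->T, B8->F; records B1=T, B2=E, B3=S, B5=T, B8=F
run #4 (p=11, y=0) runs B2->S, B1->F, B4->T, B5->F, B7->E, B6->T, B8->F; records B1=F, B2=S, B4=T, B5=F, B6=T, B7=E, B8=F
run #5 (p=4, y=1) runs B2->E, B3->S, B1->T, B5->F, B7->S, B6->F, B8->T; records B1=T, B2=E, B3=S, B5=F, B6=F, B7=S, B8=T
run #6 (p=13, y=0) runs B2->S, B1->F, B4->T, B5->F, B7->E, B6->T, B8->F; records B1=F, B2=S, B4=T, B5=F, B6=T, B7=E, B8=F
run #7 (p=5, y=1) runs B2->E, B3->S, B1->T, B5->T, B8->F; records B1=T, B2=E, B3=S, B5=T, B8=F
run #8 (p=10, y=2) runs B2->E, B3->S, B1->T, B5->T, B8->F; records B1=T, B2=E, B3=S, B5=T, B8=F
run #9 (p=15, y=0) runs B2->S, B1->F, B4->T, B5->F, B7->E, B6->F, B8->F; records B1=F, B2=S, B4=T, B5=F, B6=F, B7=E, B8=F
pool-wide coverage (14 outcomes): B1=T, B1=F, B2=S, B2=E, B3=S, B4=T, B5=T, B5=F, B6=T, B6=F, B7=S, B7=E, B8=T, B8=F
every size-1 subset falls short of the 14 outcomes (best: 7/14)
every size-2 subset falls short of the 14 outcomes (best: 13/14)
at size 3, {1, 4, 5} reaches all 14 outcomes; every lexicographically earlier size-3 subset fails
Answer: 3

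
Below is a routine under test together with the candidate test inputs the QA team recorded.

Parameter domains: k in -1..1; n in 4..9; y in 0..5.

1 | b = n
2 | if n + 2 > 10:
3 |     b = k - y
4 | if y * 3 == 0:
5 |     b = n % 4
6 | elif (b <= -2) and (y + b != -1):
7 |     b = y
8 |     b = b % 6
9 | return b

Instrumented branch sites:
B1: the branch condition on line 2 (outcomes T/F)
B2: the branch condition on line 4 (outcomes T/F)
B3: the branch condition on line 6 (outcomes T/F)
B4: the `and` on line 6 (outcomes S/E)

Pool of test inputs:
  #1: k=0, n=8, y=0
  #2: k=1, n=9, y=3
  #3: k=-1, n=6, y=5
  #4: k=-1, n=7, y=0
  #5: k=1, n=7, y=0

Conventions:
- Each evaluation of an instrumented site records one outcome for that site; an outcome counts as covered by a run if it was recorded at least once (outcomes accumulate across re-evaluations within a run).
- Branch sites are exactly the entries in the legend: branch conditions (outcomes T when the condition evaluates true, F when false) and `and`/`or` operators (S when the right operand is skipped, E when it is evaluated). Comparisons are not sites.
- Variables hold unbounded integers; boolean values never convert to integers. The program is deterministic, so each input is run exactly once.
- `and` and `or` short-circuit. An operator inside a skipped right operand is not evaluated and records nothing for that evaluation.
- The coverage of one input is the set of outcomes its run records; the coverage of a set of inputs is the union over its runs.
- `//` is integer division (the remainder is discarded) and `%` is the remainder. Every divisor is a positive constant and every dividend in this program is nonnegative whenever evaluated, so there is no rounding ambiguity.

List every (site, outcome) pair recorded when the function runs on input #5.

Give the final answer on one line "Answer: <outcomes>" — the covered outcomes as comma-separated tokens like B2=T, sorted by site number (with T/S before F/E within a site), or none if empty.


Simulating input #5 (k=1, n=7, y=0) step by step:
  B1->F, B2->T
as a set, this run covers: B1=F, B2=T
Answer: B1=F, B2=T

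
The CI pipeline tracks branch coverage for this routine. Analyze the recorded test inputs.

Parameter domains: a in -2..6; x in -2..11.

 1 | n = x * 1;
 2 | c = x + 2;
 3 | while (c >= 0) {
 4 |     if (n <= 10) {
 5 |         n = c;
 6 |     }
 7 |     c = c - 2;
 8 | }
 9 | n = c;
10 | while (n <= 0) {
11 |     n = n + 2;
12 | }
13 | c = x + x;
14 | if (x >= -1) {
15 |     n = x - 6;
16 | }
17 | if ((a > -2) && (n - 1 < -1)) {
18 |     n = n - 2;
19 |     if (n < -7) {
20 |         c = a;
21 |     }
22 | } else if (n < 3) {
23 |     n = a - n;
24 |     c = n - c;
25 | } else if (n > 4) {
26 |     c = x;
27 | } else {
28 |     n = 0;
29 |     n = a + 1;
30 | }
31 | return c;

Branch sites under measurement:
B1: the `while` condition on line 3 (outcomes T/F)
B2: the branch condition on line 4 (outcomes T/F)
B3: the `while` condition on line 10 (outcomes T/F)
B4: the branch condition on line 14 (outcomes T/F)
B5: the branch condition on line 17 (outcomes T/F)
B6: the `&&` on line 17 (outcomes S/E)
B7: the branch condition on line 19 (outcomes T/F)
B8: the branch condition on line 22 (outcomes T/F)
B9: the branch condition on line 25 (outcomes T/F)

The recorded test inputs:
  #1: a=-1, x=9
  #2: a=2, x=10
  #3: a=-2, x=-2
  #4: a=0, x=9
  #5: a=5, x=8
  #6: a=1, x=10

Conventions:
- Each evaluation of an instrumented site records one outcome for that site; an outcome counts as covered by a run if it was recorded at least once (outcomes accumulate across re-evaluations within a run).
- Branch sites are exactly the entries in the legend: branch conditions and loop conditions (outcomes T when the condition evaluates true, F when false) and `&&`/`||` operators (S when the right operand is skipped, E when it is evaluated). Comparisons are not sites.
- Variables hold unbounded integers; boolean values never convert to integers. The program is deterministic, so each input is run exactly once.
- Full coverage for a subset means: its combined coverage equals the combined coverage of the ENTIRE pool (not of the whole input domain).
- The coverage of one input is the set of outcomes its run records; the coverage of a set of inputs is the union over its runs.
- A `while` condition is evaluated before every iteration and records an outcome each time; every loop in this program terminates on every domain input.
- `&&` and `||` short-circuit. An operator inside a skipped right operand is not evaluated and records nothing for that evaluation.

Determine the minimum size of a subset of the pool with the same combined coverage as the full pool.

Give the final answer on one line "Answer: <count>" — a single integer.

test 1 (a=-1, x=9) hits B1=T, B1=F, B2=T, B2=F, B3=T, B3=F, B4=T, B5=F, B6=E, B8=F, B9=F
test 2 (a=2, x=10) hits B1=T, B1=F, B2=T, B2=F, B3=T, B3=F, B4=T, B5=F, B6=E, B8=F, B9=F
test 3 (a=-2, x=-2) hits B1=T, B1=F, B2=T, B3=T, B3=F, B4=F, B5=F, B6=S, B8=T
test 4 (a=0, x=9) hits B1=T, B1=F, B2=T, B2=F, B3=T, B3=F, B4=T, B5=F, B6=E, B8=F, B9=F
test 5 (a=5, x=8) hits B1=T, B1=F, B2=T, B3=T, B3=F, B4=T, B5=F, B6=E, B8=T
test 6 (a=1, x=10) hits B1=T, B1=F, B2=T, B2=F, B3=T, B3=F, B4=T, B5=F, B6=E, B8=F, B9=F
pool-wide coverage (14 outcomes): B1=T, B1=F, B2=T, B2=F, B3=T, B3=F, B4=T, B4=F, B5=F, B6=S, B6=E, B8=T, B8=F, B9=F
every size-1 subset falls short of the 14 outcomes (best: 11/14)
size 2: inputs {1, 3} cover all 14 outcomes, and no lexicographically smaller subset of this size does

Answer: 2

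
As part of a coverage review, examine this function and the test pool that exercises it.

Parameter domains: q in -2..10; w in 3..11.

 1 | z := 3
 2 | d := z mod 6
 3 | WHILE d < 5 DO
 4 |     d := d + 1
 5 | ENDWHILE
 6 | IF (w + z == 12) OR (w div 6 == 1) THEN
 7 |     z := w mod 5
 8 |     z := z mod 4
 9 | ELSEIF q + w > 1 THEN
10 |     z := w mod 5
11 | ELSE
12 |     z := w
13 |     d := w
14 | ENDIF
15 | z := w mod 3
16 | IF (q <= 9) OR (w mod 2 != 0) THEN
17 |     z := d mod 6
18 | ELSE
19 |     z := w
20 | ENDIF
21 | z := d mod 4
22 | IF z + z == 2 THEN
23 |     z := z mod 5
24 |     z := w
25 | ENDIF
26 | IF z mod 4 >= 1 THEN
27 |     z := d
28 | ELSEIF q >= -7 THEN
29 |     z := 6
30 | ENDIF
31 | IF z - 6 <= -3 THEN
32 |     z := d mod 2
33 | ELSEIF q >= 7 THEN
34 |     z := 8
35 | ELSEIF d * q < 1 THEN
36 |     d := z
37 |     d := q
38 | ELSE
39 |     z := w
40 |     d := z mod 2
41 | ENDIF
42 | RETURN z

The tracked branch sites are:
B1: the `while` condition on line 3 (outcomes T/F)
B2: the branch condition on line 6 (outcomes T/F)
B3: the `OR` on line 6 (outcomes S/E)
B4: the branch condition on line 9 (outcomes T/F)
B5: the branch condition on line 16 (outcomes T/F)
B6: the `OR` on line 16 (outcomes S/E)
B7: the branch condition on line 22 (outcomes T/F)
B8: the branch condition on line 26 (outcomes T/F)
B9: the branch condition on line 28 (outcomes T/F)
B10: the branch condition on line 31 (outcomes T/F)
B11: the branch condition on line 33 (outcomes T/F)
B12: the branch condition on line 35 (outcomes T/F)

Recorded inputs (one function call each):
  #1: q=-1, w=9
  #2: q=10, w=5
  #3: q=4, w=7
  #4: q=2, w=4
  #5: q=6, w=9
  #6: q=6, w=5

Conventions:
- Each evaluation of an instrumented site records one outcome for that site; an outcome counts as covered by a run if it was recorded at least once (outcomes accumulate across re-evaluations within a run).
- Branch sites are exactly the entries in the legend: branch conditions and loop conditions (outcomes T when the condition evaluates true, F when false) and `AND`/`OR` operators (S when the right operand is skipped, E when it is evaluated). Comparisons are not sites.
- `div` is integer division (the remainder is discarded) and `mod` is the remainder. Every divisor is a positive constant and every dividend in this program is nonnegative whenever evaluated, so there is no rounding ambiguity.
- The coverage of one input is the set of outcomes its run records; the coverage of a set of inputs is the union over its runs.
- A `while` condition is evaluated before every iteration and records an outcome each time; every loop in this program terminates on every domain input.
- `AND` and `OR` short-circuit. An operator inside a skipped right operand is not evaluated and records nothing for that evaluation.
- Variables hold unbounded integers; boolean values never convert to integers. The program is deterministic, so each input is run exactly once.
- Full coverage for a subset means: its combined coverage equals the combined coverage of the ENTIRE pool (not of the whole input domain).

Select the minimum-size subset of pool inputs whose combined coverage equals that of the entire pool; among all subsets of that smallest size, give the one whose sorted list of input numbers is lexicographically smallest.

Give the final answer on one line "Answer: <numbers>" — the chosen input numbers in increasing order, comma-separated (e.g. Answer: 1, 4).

input #1, q=-1, w=9: events B1->T, B1->T, B1->F, B3->S, B2->T, B6->S, B5->T, B7->T, B8->T, B10->F, B11->F, B12->T; outcomes B1=T, B1=F, B2=T, B3=S, B5=T, B6=S, B7=T, B8=T, B10=F, B11=F, B12=T
input #2, q=10, w=5: events B1->T, B1->T, B1->F, B3->E, B2->F, B4->T, B6->E, B5->T, B7->T, B8->T, B10->F, B11->T; outcomes B1=T, B1=F, B2=F, B3=E, B4=T, B5=T, B6=E, B7=T, B8=T, B10=F, B11=T
input #3, q=4, w=7: events B1->T, B1->T, B1->F, B3->E, B2->T, B6->S, B5->T, B7->T, B8->T, B10->F, B11->F, B12->F; outcomes B1=T, B1=F, B2=T, B3=E, B5=T, B6=S, B7=T, B8=T, B10=F, B11=F, B12=F
input #4, q=2, w=4: events B1->T, B1->T, B1->F, B3->E, B2->F, B4->T, B6->S, B5->T, B7->T, B8->F, B9->T, B10->F, B11->F, B12->F; outcomes B1=T, B1=F, B2=F, B3=E, B4=T, B5=T, B6=S, B7=T, B8=F, B9=T, B10=F, B11=F, B12=F
input #5, q=6, w=9: events B1->T, B1->T, B1->F, B3->S, B2->T, B6->S, B5->T, B7->T, B8->T, B10->F, B11->F, B12->F; outcomes B1=T, B1=F, B2=T, B3=S, B5=T, B6=S, B7=T, B8=T, B10=F, B11=F, B12=F
input #6, q=6, w=5: events B1->T, B1->T, B1->F, B3->E, B2->F, B4->T, B6->S, B5->T, B7->T, B8->T, B10->F, B11->F, B12->F; outcomes B1=T, B1=F, B2=F, B3=E, B4=T, B5=T, B6=S, B7=T, B8=T, B10=F, B11=F, B12=F
union over all inputs: B1=T, B1=F, B2=T, B2=F, B3=S, B3=E, B4=T, B5=T, B6=S, B6=E, B7=T, B8=T, B8=F, B9=T, B10=F, B11=T, B11=F, B12=T, B12=F (19 outcomes)
size 1 is not enough: best union over all size-1 subsets is 13/19
size 2 is not enough: best union over all size-2 subsets is 17/19
size 3: inputs {1, 2, 4} cover all 19 outcomes, and no lexicographically smaller subset of this size does

Answer: 1, 2, 4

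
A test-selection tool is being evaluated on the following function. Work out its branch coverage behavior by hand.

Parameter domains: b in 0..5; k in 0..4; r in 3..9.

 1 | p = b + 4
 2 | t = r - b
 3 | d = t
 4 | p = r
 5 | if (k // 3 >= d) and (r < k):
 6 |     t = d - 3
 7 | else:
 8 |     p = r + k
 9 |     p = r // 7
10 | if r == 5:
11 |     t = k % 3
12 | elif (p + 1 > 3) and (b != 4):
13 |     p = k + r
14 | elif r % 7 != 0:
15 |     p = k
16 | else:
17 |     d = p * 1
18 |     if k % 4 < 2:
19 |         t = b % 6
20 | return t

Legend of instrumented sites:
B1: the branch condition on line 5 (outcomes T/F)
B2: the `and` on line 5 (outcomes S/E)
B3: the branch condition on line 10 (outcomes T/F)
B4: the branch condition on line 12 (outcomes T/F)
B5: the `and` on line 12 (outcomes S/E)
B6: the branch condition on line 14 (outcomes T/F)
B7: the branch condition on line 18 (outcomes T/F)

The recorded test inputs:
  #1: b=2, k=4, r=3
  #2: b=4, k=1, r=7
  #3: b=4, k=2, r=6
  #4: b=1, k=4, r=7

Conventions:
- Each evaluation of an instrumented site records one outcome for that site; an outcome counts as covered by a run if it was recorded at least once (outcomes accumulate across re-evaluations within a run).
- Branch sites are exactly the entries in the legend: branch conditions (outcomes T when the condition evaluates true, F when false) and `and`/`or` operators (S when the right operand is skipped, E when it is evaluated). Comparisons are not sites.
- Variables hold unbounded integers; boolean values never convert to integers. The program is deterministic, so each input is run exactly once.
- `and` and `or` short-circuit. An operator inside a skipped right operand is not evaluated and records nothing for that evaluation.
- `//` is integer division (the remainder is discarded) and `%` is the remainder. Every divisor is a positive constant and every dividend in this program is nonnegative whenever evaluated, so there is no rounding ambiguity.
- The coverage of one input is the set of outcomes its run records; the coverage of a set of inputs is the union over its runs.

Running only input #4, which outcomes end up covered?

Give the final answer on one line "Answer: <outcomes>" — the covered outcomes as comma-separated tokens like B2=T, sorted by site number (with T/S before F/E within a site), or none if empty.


Event log for input #4 (b=1, k=4, r=7):
  B2->S, B1->F, B3->F, B5->S, B4->F, B6->F, B7->T
as a set, this run covers: B1=F, B2=S, B3=F, B4=F, B5=S, B6=F, B7=T
Answer: B1=F, B2=S, B3=F, B4=F, B5=S, B6=F, B7=T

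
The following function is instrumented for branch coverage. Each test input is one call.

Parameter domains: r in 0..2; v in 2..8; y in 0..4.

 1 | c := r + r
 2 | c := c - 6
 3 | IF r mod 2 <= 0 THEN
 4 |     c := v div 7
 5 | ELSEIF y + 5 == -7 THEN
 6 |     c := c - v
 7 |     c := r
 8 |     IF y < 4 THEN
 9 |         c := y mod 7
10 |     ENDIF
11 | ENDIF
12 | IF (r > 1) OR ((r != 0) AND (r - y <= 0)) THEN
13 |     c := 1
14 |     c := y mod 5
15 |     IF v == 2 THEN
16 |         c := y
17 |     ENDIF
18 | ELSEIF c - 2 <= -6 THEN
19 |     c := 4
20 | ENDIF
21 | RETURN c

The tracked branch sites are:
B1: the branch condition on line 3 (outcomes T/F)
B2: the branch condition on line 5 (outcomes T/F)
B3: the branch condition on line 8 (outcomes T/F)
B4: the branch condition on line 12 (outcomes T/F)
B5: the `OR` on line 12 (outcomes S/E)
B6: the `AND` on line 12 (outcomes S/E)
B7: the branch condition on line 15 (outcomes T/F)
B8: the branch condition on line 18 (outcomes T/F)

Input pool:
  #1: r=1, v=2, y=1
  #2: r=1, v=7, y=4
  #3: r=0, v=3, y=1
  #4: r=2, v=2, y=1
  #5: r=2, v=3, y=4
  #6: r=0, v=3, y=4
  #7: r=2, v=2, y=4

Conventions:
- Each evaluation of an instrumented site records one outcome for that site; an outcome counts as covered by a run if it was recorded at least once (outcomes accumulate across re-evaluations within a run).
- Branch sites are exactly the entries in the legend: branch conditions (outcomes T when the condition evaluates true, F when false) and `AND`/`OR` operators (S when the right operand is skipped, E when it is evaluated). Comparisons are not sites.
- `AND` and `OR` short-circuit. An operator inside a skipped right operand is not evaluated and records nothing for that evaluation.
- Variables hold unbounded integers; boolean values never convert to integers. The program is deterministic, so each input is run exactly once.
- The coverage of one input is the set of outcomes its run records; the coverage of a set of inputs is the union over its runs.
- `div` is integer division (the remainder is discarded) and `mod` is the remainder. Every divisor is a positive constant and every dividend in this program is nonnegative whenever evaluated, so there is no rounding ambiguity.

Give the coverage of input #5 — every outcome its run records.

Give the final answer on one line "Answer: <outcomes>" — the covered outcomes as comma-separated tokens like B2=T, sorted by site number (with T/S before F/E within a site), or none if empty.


Event log for input #5 (r=2, v=3, y=4):
  B1->T, B5->S, B4->T, B7->F
collecting distinct outcomes: B1=T, B4=T, B5=S, B7=F
Answer: B1=T, B4=T, B5=S, B7=F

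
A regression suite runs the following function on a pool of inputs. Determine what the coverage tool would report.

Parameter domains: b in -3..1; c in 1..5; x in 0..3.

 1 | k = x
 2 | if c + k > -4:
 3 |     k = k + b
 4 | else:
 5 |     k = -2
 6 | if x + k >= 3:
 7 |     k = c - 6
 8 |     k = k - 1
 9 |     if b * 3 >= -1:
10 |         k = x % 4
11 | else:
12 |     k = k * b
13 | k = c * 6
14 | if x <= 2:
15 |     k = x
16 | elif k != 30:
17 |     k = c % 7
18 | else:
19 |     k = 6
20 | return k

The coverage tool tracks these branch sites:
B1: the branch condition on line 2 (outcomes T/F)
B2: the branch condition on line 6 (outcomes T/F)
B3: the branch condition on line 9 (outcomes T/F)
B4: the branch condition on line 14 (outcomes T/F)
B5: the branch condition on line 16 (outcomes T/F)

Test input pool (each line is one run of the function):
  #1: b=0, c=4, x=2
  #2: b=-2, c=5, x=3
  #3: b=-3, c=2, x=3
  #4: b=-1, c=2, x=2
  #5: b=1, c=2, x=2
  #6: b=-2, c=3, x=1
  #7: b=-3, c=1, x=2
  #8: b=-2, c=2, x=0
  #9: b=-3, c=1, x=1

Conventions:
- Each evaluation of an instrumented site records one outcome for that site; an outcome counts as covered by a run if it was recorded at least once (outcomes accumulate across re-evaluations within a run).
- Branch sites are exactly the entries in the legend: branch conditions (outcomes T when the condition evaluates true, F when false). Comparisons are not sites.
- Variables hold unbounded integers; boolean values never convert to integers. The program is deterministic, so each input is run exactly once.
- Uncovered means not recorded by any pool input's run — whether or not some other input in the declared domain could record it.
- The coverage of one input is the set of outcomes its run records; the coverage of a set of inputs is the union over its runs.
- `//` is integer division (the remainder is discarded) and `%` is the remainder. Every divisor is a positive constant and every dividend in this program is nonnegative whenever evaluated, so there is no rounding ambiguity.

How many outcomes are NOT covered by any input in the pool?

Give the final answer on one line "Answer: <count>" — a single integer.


input #1, b=0, c=4, x=2: events B1->T, B2->T, B3->T, B4->T; outcomes B1=T, B2=T, B3=T, B4=T
input #2, b=-2, c=5, x=3: events B1->T, B2->T, B3->F, B4->F, B5->F; outcomes B1=T, B2=T, B3=F, B4=F, B5=F
input #3, b=-3, c=2, x=3: events B1->T, B2->T, B3->F, B4->F, B5->T; outcomes B1=T, B2=T, B3=F, B4=F, B5=T
input #4, b=-1, c=2, x=2: events B1->T, B2->T, B3->F, B4->T; outcomes B1=T, B2=T, B3=F, B4=T
input #5, b=1, c=2, x=2: events B1->T, B2->T, B3->T, B4->T; outcomes B1=T, B2=T, B3=T, B4=T
input #6, b=-2, c=3, x=1: events B1->T, B2->F, B4->T; outcomes B1=T, B2=F, B4=T
input #7, b=-3, c=1, x=2: events B1->T, B2->F, B4->T; outcomes B1=T, B2=F, B4=T
input #8, b=-2, c=2, x=0: events B1->T, B2->F, B4->T; outcomes B1=T, B2=F, B4=T
input #9, b=-3, c=1, x=1: events B1->T, B2->F, B4->T; outcomes B1=T, B2=F, B4=T
union over the pool: B1=T, B2=T, B2=F, B3=T, B3=F, B4=T, B4=F, B5=T, B5=F
uncovered (1 of 10): B1=F
Answer: 1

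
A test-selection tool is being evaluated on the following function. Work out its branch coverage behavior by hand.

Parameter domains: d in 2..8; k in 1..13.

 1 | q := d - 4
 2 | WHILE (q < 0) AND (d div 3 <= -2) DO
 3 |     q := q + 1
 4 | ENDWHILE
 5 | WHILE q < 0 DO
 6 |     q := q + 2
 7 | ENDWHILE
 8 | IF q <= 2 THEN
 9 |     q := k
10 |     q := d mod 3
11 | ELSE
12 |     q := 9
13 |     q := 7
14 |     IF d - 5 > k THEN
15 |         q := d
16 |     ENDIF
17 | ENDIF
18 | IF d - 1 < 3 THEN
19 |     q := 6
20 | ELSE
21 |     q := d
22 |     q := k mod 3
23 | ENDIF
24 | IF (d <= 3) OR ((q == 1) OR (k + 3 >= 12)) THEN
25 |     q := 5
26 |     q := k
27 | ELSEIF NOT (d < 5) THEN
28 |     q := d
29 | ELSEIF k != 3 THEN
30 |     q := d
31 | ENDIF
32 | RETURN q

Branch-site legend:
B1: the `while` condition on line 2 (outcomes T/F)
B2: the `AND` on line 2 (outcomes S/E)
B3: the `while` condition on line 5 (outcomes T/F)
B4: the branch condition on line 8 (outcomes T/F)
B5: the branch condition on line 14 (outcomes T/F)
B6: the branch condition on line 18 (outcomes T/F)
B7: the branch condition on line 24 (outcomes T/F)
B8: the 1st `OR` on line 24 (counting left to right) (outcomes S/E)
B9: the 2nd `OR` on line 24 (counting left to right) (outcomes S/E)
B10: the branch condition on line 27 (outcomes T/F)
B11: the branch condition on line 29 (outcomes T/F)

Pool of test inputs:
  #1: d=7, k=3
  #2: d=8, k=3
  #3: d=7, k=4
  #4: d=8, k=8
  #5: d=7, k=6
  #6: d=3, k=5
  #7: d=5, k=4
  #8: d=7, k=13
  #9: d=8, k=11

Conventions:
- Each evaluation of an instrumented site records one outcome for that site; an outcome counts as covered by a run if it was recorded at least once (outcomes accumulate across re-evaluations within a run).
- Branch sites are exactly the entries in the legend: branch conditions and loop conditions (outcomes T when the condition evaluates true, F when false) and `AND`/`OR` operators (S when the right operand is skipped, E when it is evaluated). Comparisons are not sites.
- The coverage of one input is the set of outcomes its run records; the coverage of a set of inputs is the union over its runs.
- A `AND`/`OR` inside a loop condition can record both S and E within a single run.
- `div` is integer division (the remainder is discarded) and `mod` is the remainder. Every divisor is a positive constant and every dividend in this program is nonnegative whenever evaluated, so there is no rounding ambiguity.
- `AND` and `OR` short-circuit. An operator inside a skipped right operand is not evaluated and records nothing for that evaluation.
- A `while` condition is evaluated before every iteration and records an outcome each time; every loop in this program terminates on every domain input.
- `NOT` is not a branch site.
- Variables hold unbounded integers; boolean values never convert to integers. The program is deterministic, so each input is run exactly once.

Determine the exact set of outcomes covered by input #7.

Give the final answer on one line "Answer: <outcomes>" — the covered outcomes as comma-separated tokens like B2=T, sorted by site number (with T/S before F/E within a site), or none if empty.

Event log for input #7 (d=5, k=4):
  B2->S, B1->F, B3->F, B4->T, B6->F, B8->E, B9->S, B7->T
distinct outcomes covered: B1=F, B2=S, B3=F, B4=T, B6=F, B7=T, B8=E, B9=S

Answer: B1=F, B2=S, B3=F, B4=T, B6=F, B7=T, B8=E, B9=S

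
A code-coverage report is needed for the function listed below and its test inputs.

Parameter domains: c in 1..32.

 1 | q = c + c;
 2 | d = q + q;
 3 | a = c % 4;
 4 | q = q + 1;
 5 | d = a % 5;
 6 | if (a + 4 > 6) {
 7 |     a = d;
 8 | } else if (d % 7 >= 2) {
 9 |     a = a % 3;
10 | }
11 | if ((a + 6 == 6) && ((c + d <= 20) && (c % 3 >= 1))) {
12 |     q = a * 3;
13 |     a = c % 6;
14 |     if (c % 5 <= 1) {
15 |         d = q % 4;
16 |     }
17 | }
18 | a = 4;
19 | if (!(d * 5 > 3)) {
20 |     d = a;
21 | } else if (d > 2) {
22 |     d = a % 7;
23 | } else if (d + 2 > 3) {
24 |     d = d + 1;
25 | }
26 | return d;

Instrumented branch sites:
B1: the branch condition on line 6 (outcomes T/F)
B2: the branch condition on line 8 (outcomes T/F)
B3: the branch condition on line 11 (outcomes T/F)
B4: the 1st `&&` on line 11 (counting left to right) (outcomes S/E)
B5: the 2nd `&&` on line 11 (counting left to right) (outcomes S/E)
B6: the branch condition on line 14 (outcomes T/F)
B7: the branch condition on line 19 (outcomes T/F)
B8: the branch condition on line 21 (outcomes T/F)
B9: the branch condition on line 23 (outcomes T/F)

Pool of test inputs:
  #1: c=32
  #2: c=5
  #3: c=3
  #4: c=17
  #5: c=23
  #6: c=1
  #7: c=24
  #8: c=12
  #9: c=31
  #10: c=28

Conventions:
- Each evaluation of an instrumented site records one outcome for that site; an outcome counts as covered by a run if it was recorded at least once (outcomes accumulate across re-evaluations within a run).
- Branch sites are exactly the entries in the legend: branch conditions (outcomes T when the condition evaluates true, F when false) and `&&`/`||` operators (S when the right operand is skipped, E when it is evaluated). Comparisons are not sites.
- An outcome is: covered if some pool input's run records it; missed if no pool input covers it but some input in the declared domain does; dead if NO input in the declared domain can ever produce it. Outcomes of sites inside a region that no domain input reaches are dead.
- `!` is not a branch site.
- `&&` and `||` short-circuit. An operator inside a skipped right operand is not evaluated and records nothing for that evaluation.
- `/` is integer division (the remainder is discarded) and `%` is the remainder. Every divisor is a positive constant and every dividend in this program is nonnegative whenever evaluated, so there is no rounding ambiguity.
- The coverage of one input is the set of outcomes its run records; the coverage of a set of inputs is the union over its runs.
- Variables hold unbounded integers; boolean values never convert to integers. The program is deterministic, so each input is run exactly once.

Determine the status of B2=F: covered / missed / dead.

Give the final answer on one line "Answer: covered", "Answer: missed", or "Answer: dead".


B2=F is recorded by pool input(s) 1, 2, 4, 6, 7, 8, 10 -> covered
Answer: covered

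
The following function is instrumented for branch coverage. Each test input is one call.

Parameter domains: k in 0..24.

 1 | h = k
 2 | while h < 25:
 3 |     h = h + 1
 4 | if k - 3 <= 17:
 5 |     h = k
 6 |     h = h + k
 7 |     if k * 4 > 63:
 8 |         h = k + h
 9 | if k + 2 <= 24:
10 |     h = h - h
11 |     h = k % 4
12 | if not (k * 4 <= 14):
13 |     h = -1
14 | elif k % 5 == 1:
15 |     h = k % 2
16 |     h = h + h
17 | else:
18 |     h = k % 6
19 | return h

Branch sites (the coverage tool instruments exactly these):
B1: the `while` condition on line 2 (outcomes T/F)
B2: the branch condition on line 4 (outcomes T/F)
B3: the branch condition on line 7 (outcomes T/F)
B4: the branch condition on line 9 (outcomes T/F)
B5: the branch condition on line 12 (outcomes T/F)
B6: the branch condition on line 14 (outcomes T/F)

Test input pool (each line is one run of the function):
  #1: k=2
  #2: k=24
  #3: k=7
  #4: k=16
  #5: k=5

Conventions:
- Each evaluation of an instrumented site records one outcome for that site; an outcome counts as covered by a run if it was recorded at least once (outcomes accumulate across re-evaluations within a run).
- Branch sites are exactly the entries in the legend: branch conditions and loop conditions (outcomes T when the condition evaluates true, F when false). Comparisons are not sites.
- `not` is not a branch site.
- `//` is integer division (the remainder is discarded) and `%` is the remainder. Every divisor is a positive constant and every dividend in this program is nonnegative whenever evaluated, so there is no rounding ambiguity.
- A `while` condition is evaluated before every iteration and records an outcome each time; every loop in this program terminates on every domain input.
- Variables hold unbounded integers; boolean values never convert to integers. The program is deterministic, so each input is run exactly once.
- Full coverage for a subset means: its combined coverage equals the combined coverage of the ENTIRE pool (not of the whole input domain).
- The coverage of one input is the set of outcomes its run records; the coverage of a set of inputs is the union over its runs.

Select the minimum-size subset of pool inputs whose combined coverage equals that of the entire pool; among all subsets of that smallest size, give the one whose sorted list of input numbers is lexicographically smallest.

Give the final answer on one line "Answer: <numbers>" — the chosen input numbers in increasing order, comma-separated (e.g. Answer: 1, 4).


input #1, k=2: events B1->T, B1->T, B1->T, B1->T, B1->T, B1->T, B1->T, B1->T, B1->T, B1->T, B1->T, B1->T, B1->T, B1->T, ...; outcomes B1=T, B1=F, B2=T, B3=F, B4=T, B5=F, B6=F
input #2, k=24: events B1->T, B1->F, B2->F, B4->F, B5->T; outcomes B1=T, B1=F, B2=F, B4=F, B5=T
input #3, k=7: events B1->T, B1->T, B1->T, B1->T, B1->T, B1->T, B1->T, B1->T, B1->T, B1->T, B1->T, B1->T, B1->T, B1->T, ...; outcomes B1=T, B1=F, B2=T, B3=F, B4=T, B5=T
input #4, k=16: events B1->T, B1->T, B1->T, B1->T, B1->T, B1->T, B1->T, B1->T, B1->T, B1->F, B2->T, B3->T, B4->T, B5->T; outcomes B1=T, B1=F, B2=T, B3=T, B4=T, B5=T
input #5, k=5: events B1->T, B1->T, B1->T, B1->T, B1->T, B1->T, B1->T, B1->T, B1->T, B1->T, B1->T, B1->T, B1->T, B1->T, ...; outcomes B1=T, B1=F, B2=T, B3=F, B4=T, B5=T
union over all inputs: B1=T, B1=F, B2=T, B2=F, B3=T, B3=F, B4=T, B4=F, B5=T, B5=F, B6=F (11 outcomes)
no size-1 subset reaches all 11 outcomes (best union: 7/11)
no size-2 subset reaches all 11 outcomes (best union: 10/11)
the canonical winner is {1, 2, 4}: size 3, full 11-outcome coverage, earliest index list among size-3 covers
Answer: 1, 2, 4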